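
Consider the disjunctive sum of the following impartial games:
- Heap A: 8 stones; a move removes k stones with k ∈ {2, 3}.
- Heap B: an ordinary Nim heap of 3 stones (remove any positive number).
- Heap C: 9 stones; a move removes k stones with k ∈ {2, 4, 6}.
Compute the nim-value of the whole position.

2

Grundy values for heap A (subtraction set {2, 3}):
k:     0  1  2  3  4  5  6  7  8
g(k):  0  0  1  1  2  0  0  1  1
So g(8) = 1.
Heap B is a plain Nim heap of size 3, so its Grundy value is 3.
Grundy values for heap C (subtraction set {2, 4, 6}):
g(0) = mex{} = 0
g(1) = mex{} = 0
g(2) = mex{0} = 1
g(3) = mex{0} = 1
g(4) = mex{0,1} = 2
g(5) = mex{0,1} = 2
g(6) = mex{0,1,2} = 3
g(7) = mex{0,1,2} = 3
g(8) = mex{1,2,3} = 0
g(9) = mex{1,2,3} = 0
So g(9) = 0.
The value of a disjunctive sum is the nim-sum of the parts.
Combined value = 1 XOR 3 XOR 0 = 2.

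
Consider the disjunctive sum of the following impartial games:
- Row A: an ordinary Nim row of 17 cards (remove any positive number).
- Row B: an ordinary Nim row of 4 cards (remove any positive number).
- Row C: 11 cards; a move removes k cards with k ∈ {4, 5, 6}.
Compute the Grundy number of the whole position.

21

Row A is a plain Nim row of size 17, so its Grundy value is 17.
Row B is a plain Nim row of size 4, so its Grundy value is 4.
For row C, compute g(0), g(1), … with moves {4, 5, 6}:
g(0) = mex{} = 0
g(1) = mex{} = 0
g(2) = mex{} = 0
g(3) = mex{} = 0
g(4) = mex{0} = 1
g(5) = mex{0} = 1
g(6) = mex{0} = 1
g(7) = mex{0} = 1
g(8) = mex{0,1} = 2
g(9) = mex{0,1} = 2
g(10) = mex{1} = 0
g(11) = mex{1} = 0
So g(11) = 0.
By the Sprague-Grundy theorem, the Grundy value of a sum of independent games is the XOR of the component values.
Combined value = 17 ⊕ 4 ⊕ 0 = 21.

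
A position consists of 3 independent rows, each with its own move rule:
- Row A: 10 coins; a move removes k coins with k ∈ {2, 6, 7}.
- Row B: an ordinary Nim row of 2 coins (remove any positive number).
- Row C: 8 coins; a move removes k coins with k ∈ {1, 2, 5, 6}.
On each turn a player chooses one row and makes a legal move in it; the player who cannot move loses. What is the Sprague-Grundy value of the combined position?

0

Build the Grundy sequence for row A with g(k) = mex{g(k−s) : s ∈ {2, 6, 7}, s ≤ k}:
k:     0  1  2  3  4  5  6  7  8  9 10
g(k):  0  0  1  1  0  0  1  1  2  0  3
So g(10) = 3.
Row B is a plain Nim row of size 2, so its Grundy value is 2.
Grundy values for row C (subtraction set {1, 2, 5, 6}):
g(0) = mex{} = 0
g(1) = mex{0} = 1
g(2) = mex{0,1} = 2
g(3) = mex{1,2} = 0
g(4) = mex{0,2} = 1
g(5) = mex{0,1} = 2
g(6) = mex{0,1,2} = 3
g(7) = mex{1,2,3} = 0
g(8) = mex{0,2,3} = 1
So g(8) = 1.
By the Sprague-Grundy theorem, the Grundy value of a sum of independent games is the XOR of the component values.
Combined value = 3 ⊕ 2 ⊕ 1 = 0.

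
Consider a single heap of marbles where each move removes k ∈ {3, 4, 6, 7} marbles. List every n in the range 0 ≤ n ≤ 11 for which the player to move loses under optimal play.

0, 1, 2, 10, 11

Grundy values for subtraction set {3, 4, 6, 7}:
g(0) = mex{} = 0
g(1) = mex{} = 0
g(2) = mex{} = 0
g(3) = mex{0} = 1
g(4) = mex{0} = 1
g(5) = mex{0} = 1
g(6) = mex{0,1} = 2
g(7) = mex{0,1} = 2
g(8) = mex{0,1} = 2
g(9) = mex{0,1,2} = 3
g(10) = mex{1,2} = 0
g(11) = mex{1,2} = 0
The P-positions (g = 0) in 0..11 are 0, 1, 2, 10, 11.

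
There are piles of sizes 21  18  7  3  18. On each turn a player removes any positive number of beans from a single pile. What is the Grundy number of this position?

17

Compute the nim-sum pairwise:
21 ^ 18 = 7
7 ^ 7 = 0
0 ^ 3 = 3
3 ^ 18 = 17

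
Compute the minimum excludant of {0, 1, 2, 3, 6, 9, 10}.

4

The values 0, 1, 2, 3 are all present; 4 is the first non-negative integer missing from the set.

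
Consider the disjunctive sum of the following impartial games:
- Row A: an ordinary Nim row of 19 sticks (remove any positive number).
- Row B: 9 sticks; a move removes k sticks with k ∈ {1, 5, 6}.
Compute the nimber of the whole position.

16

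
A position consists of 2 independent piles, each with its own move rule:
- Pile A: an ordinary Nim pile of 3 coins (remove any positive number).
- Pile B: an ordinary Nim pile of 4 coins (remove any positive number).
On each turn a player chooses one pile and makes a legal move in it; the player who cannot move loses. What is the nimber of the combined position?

Pile A is a plain Nim pile of size 3, so its Grundy value is 3.
Pile B is a plain Nim pile of size 4, so its Grundy value is 4.
The value of a disjunctive sum is the nim-sum of the parts.
Combined value = 3 ⊕ 4 = 7.

7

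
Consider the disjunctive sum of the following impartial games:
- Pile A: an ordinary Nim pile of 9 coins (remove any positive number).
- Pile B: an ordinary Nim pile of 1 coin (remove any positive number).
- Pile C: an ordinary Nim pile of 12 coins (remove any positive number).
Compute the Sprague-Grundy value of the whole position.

Pile A is a plain Nim pile of size 9, so its Grundy value is 9.
Pile B is a plain Nim pile of size 1, so its Grundy value is 1.
Pile C is a plain Nim pile of size 12, so its Grundy value is 12.
The value of a disjunctive sum is the nim-sum of the parts.
Combined value = 9 ⊕ 1 ⊕ 12 = 4.

4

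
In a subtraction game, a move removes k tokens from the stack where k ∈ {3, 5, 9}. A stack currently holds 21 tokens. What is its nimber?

Grundy values for subtraction set {3, 5, 9}:
k:     0  1  2  3  4  5  6  7  8  9 10 11 12 13 14 15 16 17 18 19 20 21
g(k):  0  0  0  1  1  1  2  2  0  3  3  1  0  2  0  1  0  1  0  1  0  1
So g(21) = 1.

1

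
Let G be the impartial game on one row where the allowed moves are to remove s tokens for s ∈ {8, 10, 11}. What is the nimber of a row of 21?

0

Compute g(0), g(1), … for moves {8, 10, 11}:
k:     0  1  2  3  4  5  6  7  8  9 10 11 12 13 14 15 16 17 18 19 20 21
g(k):  0  0  0  0  0  0  0  0  1  1  1  1  1  1  1  1  2  2  2  0  0  0
So g(21) = 0.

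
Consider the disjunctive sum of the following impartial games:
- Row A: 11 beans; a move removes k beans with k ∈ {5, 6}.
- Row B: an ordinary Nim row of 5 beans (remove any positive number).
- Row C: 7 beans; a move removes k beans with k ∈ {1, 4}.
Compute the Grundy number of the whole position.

5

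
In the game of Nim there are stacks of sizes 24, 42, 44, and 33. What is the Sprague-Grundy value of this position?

63

Nim-sum: 24 XOR 42 XOR 44 XOR 33 = 63.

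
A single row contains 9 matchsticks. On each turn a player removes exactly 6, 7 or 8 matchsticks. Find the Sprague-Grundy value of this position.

1

Build the Grundy sequence with g(k) = mex{g(k−s) : s ∈ {6, 7, 8}, s ≤ k}:
g(0) = mex{} = 0
g(1) = mex{} = 0
g(2) = mex{} = 0
g(3) = mex{} = 0
g(4) = mex{} = 0
g(5) = mex{} = 0
g(6) = mex{0} = 1
g(7) = mex{0} = 1
g(8) = mex{0} = 1
g(9) = mex{0} = 1
So g(9) = 1.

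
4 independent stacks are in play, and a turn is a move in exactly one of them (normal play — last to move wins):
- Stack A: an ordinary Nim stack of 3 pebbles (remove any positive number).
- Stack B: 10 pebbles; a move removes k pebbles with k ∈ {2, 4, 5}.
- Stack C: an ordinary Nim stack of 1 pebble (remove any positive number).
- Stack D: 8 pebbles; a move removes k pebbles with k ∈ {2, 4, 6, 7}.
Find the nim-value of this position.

7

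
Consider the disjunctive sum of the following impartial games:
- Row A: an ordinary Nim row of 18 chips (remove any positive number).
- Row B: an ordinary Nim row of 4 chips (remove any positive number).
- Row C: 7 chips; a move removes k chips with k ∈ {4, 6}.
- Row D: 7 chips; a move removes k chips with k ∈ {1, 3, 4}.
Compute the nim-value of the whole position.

Row A is a plain Nim row of size 18, so its Grundy value is 18.
Row B is a plain Nim row of size 4, so its Grundy value is 4.
For row C, compute g(0), g(1), … with moves {4, 6}:
g(0) = mex{} = 0
g(1) = mex{} = 0
g(2) = mex{} = 0
g(3) = mex{} = 0
g(4) = mex{0} = 1
g(5) = mex{0} = 1
g(6) = mex{0} = 1
g(7) = mex{0} = 1
So g(7) = 1.
Grundy values for row D (subtraction set {1, 3, 4}):
g(0) = mex{} = 0
g(1) = mex{0} = 1
g(2) = mex{1} = 0
g(3) = mex{0} = 1
g(4) = mex{0,1} = 2
g(5) = mex{0,1,2} = 3
g(6) = mex{0,1,3} = 2
g(7) = mex{1,2} = 0
So g(7) = 0.
The value of a disjunctive sum is the nim-sum of the parts.
Combined value = 18 ⊕ 4 ⊕ 1 ⊕ 0 = 23.

23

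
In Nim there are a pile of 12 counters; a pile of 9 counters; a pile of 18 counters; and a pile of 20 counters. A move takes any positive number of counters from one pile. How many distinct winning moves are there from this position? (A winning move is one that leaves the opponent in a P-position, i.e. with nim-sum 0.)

Write each in binary and XOR column by column:
  01100  (12)
  01001  (9)
  10010  (18)
  10100  (20)
  -----
  00011  (3)
The overall nim-sum is X = 3. A pile of size p has a winning move iff p XOR X < p (reduce it to p XOR X).
  12: 12 XOR 3 = 15 ≥ 12 — no move.
  9: 9 XOR 3 = 10 ≥ 9 — no move.
  18: 18 XOR 3 = 17 < 18 — winning move (to 17).
  20: 20 XOR 3 = 23 ≥ 20 — no move.
That gives 1 winning move.

1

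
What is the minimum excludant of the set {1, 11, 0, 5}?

2

The values 0, 1 are all present; 2 is the first non-negative integer missing from the set.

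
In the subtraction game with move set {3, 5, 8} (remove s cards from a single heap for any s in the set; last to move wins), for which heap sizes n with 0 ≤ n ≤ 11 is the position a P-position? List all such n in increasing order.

0, 1, 2, 11

Grundy values for subtraction set {3, 5, 8}:
g(0) = mex{} = 0
g(1) = mex{} = 0
g(2) = mex{} = 0
g(3) = mex{0} = 1
g(4) = mex{0} = 1
g(5) = mex{0} = 1
g(6) = mex{0,1} = 2
g(7) = mex{0,1} = 2
g(8) = mex{0,1} = 2
g(9) = mex{0,1,2} = 3
g(10) = mex{0,1,2} = 3
g(11) = mex{1,2} = 0
The P-positions (g = 0) in 0..11 are 0, 1, 2, 11.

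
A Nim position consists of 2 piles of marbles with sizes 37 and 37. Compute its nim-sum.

0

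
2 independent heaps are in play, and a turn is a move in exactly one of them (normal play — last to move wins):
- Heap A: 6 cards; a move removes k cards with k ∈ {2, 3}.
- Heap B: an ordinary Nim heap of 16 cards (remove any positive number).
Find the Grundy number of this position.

Grundy values for heap A (subtraction set {2, 3}):
g(0) = mex{} = 0
g(1) = mex{} = 0
g(2) = mex{0} = 1
g(3) = mex{0} = 1
g(4) = mex{0,1} = 2
g(5) = mex{1} = 0
g(6) = mex{1,2} = 0
So g(6) = 0.
Heap B is a plain Nim heap of size 16, so its Grundy value is 16.
The value of a disjunctive sum is the nim-sum of the parts.
Combined value = 0 XOR 16 = 16.

16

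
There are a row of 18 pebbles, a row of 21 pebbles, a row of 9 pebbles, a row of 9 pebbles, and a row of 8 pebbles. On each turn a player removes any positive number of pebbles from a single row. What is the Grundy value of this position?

15

Nim-sum: 18 ⊕ 21 ⊕ 9 ⊕ 9 ⊕ 8 = 15.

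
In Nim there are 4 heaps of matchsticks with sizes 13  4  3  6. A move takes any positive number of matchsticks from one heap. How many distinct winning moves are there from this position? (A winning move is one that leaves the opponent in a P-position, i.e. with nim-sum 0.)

1

Nim-sum: 13 ⊕ 4 ⊕ 3 ⊕ 6 = 12.
The overall nim-sum is X = 12. A heap of size p has a winning move iff p XOR X < p (reduce it to p XOR X).
  13: 13 XOR 12 = 1 < 13 — winning move (to 1).
  4: 4 XOR 12 = 8 ≥ 4 — no move.
  3: 3 XOR 12 = 15 ≥ 3 — no move.
  6: 6 XOR 12 = 10 ≥ 6 — no move.
That gives 1 winning move.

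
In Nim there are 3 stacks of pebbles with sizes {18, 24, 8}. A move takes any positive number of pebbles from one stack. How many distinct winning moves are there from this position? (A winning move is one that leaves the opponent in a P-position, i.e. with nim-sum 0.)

Nim-sum: 18 ^ 24 ^ 8 = 2.
The overall nim-sum is X = 2. A stack of size p has a winning move iff p XOR X < p (reduce it to p XOR X).
  18: 18 XOR 2 = 16 < 18 — winning move (to 16).
  24: 24 XOR 2 = 26 ≥ 24 — no move.
  8: 8 XOR 2 = 10 ≥ 8 — no move.
That gives 1 winning move.

1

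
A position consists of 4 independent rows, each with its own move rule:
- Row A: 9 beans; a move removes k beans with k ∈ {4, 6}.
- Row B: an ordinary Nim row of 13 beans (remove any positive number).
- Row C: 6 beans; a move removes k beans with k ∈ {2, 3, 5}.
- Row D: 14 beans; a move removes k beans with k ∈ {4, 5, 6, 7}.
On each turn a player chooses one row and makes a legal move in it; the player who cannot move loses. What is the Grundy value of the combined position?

12

For row A, compute g(0), g(1), … with moves {4, 6}:
k:     0  1  2  3  4  5  6  7  8  9
g(k):  0  0  0  0  1  1  1  1  2  2
So g(9) = 2.
Row B is a plain Nim row of size 13, so its Grundy value is 13.
Grundy values for row C (subtraction set {2, 3, 5}):
g(0) = mex{} = 0
g(1) = mex{} = 0
g(2) = mex{0} = 1
g(3) = mex{0} = 1
g(4) = mex{0,1} = 2
g(5) = mex{0,1} = 2
g(6) = mex{0,1,2} = 3
So g(6) = 3.
Grundy values for row D (subtraction set {4, 5, 6, 7}):
g(0) = mex{} = 0
g(1) = mex{} = 0
g(2) = mex{} = 0
g(3) = mex{} = 0
g(4) = mex{0} = 1
g(5) = mex{0} = 1
g(6) = mex{0} = 1
g(7) = mex{0} = 1
g(8) = mex{0,1} = 2
g(9) = mex{0,1} = 2
g(10) = mex{0,1} = 2
g(11) = mex{1} = 0
g(12) = mex{1,2} = 0
g(13) = mex{1,2} = 0
g(14) = mex{1,2} = 0
So g(14) = 0.
The value of a disjunctive sum is the nim-sum of the parts.
Combined value = 2 ⊕ 13 ⊕ 3 ⊕ 0 = 12.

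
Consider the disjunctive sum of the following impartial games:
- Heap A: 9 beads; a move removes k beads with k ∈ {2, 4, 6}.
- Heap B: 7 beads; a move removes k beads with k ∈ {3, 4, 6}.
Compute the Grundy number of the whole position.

For heap A, compute g(0), g(1), … with moves {2, 4, 6}:
k:     0  1  2  3  4  5  6  7  8  9
g(k):  0  0  1  1  2  2  3  3  0  0
So g(9) = 0.
Build the Grundy sequence for heap B with g(k) = mex{g(k−s) : s ∈ {3, 4, 6}, s ≤ k}:
k:     0  1  2  3  4  5  6  7
g(k):  0  0  0  1  1  1  2  2
So g(7) = 2.
The value of a disjunctive sum is the nim-sum of the parts.
Combined value = 0 ⊕ 2 = 2.

2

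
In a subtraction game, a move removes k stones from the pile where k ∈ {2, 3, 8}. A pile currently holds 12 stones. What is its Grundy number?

1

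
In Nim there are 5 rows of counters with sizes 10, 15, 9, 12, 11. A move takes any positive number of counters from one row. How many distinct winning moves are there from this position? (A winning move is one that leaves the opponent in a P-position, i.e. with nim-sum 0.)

5

Nim-sum: 10 ^ 15 ^ 9 ^ 12 ^ 11 = 11.
The overall nim-sum is X = 11. A row of size p has a winning move iff p XOR X < p (reduce it to p XOR X).
  10: 10 XOR 11 = 1 < 10 — winning move (to 1).
  15: 15 XOR 11 = 4 < 15 — winning move (to 4).
  9: 9 XOR 11 = 2 < 9 — winning move (to 2).
  12: 12 XOR 11 = 7 < 12 — winning move (to 7).
  11: 11 XOR 11 = 0 < 11 — winning move (to 0).
That gives 5 winning moves.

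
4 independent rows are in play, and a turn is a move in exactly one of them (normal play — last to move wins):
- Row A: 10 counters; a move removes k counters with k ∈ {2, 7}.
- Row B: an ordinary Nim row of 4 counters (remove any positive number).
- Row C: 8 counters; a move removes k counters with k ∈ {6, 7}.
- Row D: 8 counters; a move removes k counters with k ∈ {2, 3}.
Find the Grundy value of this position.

4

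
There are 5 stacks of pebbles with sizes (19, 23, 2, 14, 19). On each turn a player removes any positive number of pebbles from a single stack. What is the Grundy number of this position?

Nim-sum: 19 ^ 23 ^ 2 ^ 14 ^ 19 = 27.

27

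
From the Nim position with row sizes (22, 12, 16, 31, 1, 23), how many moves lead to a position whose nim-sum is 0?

3

Nim-sum: 22 XOR 12 XOR 16 XOR 31 XOR 1 XOR 23 = 3.
The overall nim-sum is X = 3. A row of size p has a winning move iff p XOR X < p (reduce it to p XOR X).
  22: 22 XOR 3 = 21 < 22 — winning move (to 21).
  12: 12 XOR 3 = 15 ≥ 12 — no move.
  16: 16 XOR 3 = 19 ≥ 16 — no move.
  31: 31 XOR 3 = 28 < 31 — winning move (to 28).
  1: 1 XOR 3 = 2 ≥ 1 — no move.
  23: 23 XOR 3 = 20 < 23 — winning move (to 20).
That gives 3 winning moves.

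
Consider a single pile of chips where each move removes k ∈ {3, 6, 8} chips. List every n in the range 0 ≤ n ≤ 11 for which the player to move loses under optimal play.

Grundy values for subtraction set {3, 6, 8}:
k:     0  1  2  3  4  5  6  7  8  9 10 11
g(k):  0  0  0  1  1  1  2  2  2  3  3  0
The P-positions (g = 0) in 0..11 are 0, 1, 2, 11.

0, 1, 2, 11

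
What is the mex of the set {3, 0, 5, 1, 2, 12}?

4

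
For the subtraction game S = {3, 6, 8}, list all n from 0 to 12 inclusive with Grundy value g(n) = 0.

Build the Grundy sequence with g(k) = mex{g(k−s) : s ∈ {3, 6, 8}, s ≤ k}:
k:     0  1  2  3  4  5  6  7  8  9 10 11 12
g(k):  0  0  0  1  1  1  2  2  2  3  3  0  0
The P-positions (g = 0) in 0..12 are 0, 1, 2, 11, 12.

0, 1, 2, 11, 12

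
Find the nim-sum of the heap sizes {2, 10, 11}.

3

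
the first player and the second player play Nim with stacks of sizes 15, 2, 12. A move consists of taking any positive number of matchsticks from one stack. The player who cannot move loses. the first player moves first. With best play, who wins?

the first player wins

Nim-sum: 15 ⊕ 2 ⊕ 12 = 1.
The nim-sum is 1 ≠ 0, so this is an N-position: the player to move can win; the first player has a winning move.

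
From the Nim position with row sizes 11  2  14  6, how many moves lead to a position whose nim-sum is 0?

Nim-sum: 11 XOR 2 XOR 14 XOR 6 = 1.
The overall nim-sum is X = 1. A row of size p has a winning move iff p XOR X < p (reduce it to p XOR X).
  11: 11 XOR 1 = 10 < 11 — winning move (to 10).
  2: 2 XOR 1 = 3 ≥ 2 — no move.
  14: 14 XOR 1 = 15 ≥ 14 — no move.
  6: 6 XOR 1 = 7 ≥ 6 — no move.
That gives 1 winning move.

1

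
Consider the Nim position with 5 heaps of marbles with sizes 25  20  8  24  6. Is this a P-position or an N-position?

Nim-sum: 25 ⊕ 20 ⊕ 8 ⊕ 24 ⊕ 6 = 27.
The nim-sum is 27 ≠ 0, so this is an N-position: the player to move can win.

N-position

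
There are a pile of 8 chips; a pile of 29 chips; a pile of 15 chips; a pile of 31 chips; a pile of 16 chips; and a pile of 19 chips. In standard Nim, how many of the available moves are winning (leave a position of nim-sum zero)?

Compute the nim-sum pairwise:
8 ⊕ 29 = 21
21 ⊕ 15 = 26
26 ⊕ 31 = 5
5 ⊕ 16 = 21
21 ⊕ 19 = 6
The overall nim-sum is X = 6. A pile of size p has a winning move iff p XOR X < p (reduce it to p XOR X).
  8: 8 XOR 6 = 14 ≥ 8 — no move.
  29: 29 XOR 6 = 27 < 29 — winning move (to 27).
  15: 15 XOR 6 = 9 < 15 — winning move (to 9).
  31: 31 XOR 6 = 25 < 31 — winning move (to 25).
  16: 16 XOR 6 = 22 ≥ 16 — no move.
  19: 19 XOR 6 = 21 ≥ 19 — no move.
That gives 3 winning moves.

3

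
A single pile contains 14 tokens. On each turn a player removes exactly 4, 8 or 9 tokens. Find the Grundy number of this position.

0

Build the Grundy sequence with g(k) = mex{g(k−s) : s ∈ {4, 8, 9}, s ≤ k}:
g(0) = mex{} = 0
g(1) = mex{} = 0
g(2) = mex{} = 0
g(3) = mex{} = 0
g(4) = mex{0} = 1
g(5) = mex{0} = 1
g(6) = mex{0} = 1
g(7) = mex{0} = 1
g(8) = mex{0,1} = 2
g(9) = mex{0,1} = 2
g(10) = mex{0,1} = 2
g(11) = mex{0,1} = 2
g(12) = mex{0,1,2} = 3
g(13) = mex{1,2} = 0
g(14) = mex{1,2} = 0
So g(14) = 0.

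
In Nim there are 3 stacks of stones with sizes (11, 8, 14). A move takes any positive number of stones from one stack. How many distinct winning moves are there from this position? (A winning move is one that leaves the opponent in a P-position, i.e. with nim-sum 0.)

In binary:
  1011  (11)
  1000  (8)
  1110  (14)
  ----
  1101  (13)
The overall nim-sum is X = 13. A stack of size p has a winning move iff p XOR X < p (reduce it to p XOR X).
  11: 11 XOR 13 = 6 < 11 — winning move (to 6).
  8: 8 XOR 13 = 5 < 8 — winning move (to 5).
  14: 14 XOR 13 = 3 < 14 — winning move (to 3).
That gives 3 winning moves.

3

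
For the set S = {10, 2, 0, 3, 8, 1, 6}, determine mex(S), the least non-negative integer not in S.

4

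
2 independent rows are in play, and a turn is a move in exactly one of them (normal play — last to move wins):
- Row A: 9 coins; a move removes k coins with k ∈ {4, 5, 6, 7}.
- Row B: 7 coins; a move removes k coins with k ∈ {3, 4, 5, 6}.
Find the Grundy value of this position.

For row A, compute g(0), g(1), … with moves {4, 5, 6, 7}:
k:     0  1  2  3  4  5  6  7  8  9
g(k):  0  0  0  0  1  1  1  1  2  2
So g(9) = 2.
Grundy values for row B (subtraction set {3, 4, 5, 6}):
g(0) = mex{} = 0
g(1) = mex{} = 0
g(2) = mex{} = 0
g(3) = mex{0} = 1
g(4) = mex{0} = 1
g(5) = mex{0} = 1
g(6) = mex{0,1} = 2
g(7) = mex{0,1} = 2
So g(7) = 2.
The value of a disjunctive sum is the nim-sum of the parts.
Combined value = 2 ⊕ 2 = 0.

0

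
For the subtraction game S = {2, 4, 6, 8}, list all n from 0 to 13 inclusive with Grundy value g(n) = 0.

0, 1, 10, 11

Grundy values for subtraction set {2, 4, 6, 8}:
g(0) = mex{} = 0
g(1) = mex{} = 0
g(2) = mex{0} = 1
g(3) = mex{0} = 1
g(4) = mex{0,1} = 2
g(5) = mex{0,1} = 2
g(6) = mex{0,1,2} = 3
g(7) = mex{0,1,2} = 3
g(8) = mex{0,1,2,3} = 4
g(9) = mex{0,1,2,3} = 4
g(10) = mex{1,2,3,4} = 0
g(11) = mex{1,2,3,4} = 0
g(12) = mex{0,2,3,4} = 1
g(13) = mex{0,2,3,4} = 1
The P-positions (g = 0) in 0..13 are 0, 1, 10, 11.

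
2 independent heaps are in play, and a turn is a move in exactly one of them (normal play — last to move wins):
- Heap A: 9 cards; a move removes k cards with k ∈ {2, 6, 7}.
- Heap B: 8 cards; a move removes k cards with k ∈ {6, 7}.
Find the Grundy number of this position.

1

For heap A, compute g(0), g(1), … with moves {2, 6, 7}:
g(0) = mex{} = 0
g(1) = mex{} = 0
g(2) = mex{0} = 1
g(3) = mex{0} = 1
g(4) = mex{1} = 0
g(5) = mex{1} = 0
g(6) = mex{0} = 1
g(7) = mex{0} = 1
g(8) = mex{0,1} = 2
g(9) = mex{1} = 0
So g(9) = 0.
Build the Grundy sequence for heap B with g(k) = mex{g(k−s) : s ∈ {6, 7}, s ≤ k}:
k:     0  1  2  3  4  5  6  7  8
g(k):  0  0  0  0  0  0  1  1  1
So g(8) = 1.
By the Sprague-Grundy theorem, the Grundy value of a sum of independent games is the XOR of the component values.
Combined value = 0 ⊕ 1 = 1.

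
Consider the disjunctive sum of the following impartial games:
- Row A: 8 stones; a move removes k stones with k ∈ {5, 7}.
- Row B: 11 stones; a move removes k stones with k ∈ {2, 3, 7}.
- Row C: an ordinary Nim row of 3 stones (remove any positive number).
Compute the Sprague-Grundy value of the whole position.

2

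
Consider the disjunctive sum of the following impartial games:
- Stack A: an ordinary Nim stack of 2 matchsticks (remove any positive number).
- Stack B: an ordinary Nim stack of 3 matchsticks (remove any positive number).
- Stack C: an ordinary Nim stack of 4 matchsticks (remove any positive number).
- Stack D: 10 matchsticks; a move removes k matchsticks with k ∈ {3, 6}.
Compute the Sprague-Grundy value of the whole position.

5

Stack A is a plain Nim stack of size 2, so its Grundy value is 2.
Stack B is a plain Nim stack of size 3, so its Grundy value is 3.
Stack C is a plain Nim stack of size 4, so its Grundy value is 4.
Grundy values for stack D (subtraction set {3, 6}):
k:     0  1  2  3  4  5  6  7  8  9 10
g(k):  0  0  0  1  1  1  2  2  2  0  0
So g(10) = 0.
The value of a disjunctive sum is the nim-sum of the parts.
Combined value = 2 XOR 3 XOR 4 XOR 0 = 5.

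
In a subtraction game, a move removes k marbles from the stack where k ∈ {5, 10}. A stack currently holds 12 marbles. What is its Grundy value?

2

Build the Grundy sequence with g(k) = mex{g(k−s) : s ∈ {5, 10}, s ≤ k}:
g(0) = mex{} = 0
g(1) = mex{} = 0
g(2) = mex{} = 0
g(3) = mex{} = 0
g(4) = mex{} = 0
g(5) = mex{0} = 1
g(6) = mex{0} = 1
g(7) = mex{0} = 1
g(8) = mex{0} = 1
g(9) = mex{0} = 1
g(10) = mex{0,1} = 2
g(11) = mex{0,1} = 2
g(12) = mex{0,1} = 2
So g(12) = 2.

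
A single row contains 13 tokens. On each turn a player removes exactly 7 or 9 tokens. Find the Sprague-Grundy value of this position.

1

Build the Grundy sequence with g(k) = mex{g(k−s) : s ∈ {7, 9}, s ≤ k}:
g(0) = mex{} = 0
g(1) = mex{} = 0
g(2) = mex{} = 0
g(3) = mex{} = 0
g(4) = mex{} = 0
g(5) = mex{} = 0
g(6) = mex{} = 0
g(7) = mex{0} = 1
g(8) = mex{0} = 1
g(9) = mex{0} = 1
g(10) = mex{0} = 1
g(11) = mex{0} = 1
g(12) = mex{0} = 1
g(13) = mex{0} = 1
So g(13) = 1.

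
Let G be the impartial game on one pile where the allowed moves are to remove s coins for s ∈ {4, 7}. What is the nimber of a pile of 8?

Grundy values for subtraction set {4, 7}:
g(0) = mex{} = 0
g(1) = mex{} = 0
g(2) = mex{} = 0
g(3) = mex{} = 0
g(4) = mex{0} = 1
g(5) = mex{0} = 1
g(6) = mex{0} = 1
g(7) = mex{0} = 1
g(8) = mex{0,1} = 2
So g(8) = 2.

2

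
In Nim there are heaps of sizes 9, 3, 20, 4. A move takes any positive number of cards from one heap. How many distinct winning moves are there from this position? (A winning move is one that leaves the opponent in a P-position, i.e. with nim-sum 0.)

1

In binary:
  01001  (9)
  00011  (3)
  10100  (20)
  00100  (4)
  -----
  11010  (26)
The overall nim-sum is X = 26. A heap of size p has a winning move iff p XOR X < p (reduce it to p XOR X).
  9: 9 XOR 26 = 19 ≥ 9 — no move.
  3: 3 XOR 26 = 25 ≥ 3 — no move.
  20: 20 XOR 26 = 14 < 20 — winning move (to 14).
  4: 4 XOR 26 = 30 ≥ 4 — no move.
That gives 1 winning move.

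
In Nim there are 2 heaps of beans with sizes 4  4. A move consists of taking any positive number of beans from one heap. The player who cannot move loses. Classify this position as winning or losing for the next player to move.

Compute the nim-sum pairwise:
4 XOR 4 = 0
The nim-sum is 0, so this is a P-position: the player to move is in a losing position under optimal play.

Losing position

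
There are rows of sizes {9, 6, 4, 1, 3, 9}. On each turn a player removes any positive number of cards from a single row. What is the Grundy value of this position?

In binary:
  1001  (9)
  0110  (6)
  0100  (4)
  0001  (1)
  0011  (3)
  1001  (9)
  ----
  0000  (0)

0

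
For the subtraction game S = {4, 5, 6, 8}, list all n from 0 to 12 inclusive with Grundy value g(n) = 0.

0, 1, 2, 3, 12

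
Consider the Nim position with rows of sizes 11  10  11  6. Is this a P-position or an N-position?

N-position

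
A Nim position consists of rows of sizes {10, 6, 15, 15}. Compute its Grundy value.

Nim-sum: 10 XOR 6 XOR 15 XOR 15 = 12.

12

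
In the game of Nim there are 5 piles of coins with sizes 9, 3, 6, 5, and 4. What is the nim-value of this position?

13

Compute the nim-sum pairwise:
9 XOR 3 = 10
10 XOR 6 = 12
12 XOR 5 = 9
9 XOR 4 = 13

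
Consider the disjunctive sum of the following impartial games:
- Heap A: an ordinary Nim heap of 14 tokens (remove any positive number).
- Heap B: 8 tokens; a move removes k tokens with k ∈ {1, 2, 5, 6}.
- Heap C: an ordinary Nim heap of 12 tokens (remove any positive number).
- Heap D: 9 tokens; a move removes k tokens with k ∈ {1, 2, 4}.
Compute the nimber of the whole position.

Heap A is a plain Nim heap of size 14, so its Grundy value is 14.
Build the Grundy sequence for heap B with g(k) = mex{g(k−s) : s ∈ {1, 2, 5, 6}, s ≤ k}:
g(0) = mex{} = 0
g(1) = mex{0} = 1
g(2) = mex{0,1} = 2
g(3) = mex{1,2} = 0
g(4) = mex{0,2} = 1
g(5) = mex{0,1} = 2
g(6) = mex{0,1,2} = 3
g(7) = mex{1,2,3} = 0
g(8) = mex{0,2,3} = 1
So g(8) = 1.
Heap C is a plain Nim heap of size 12, so its Grundy value is 12.
For heap D, compute g(0), g(1), … with moves {1, 2, 4}:
g(0) = mex{} = 0
g(1) = mex{0} = 1
g(2) = mex{0,1} = 2
g(3) = mex{1,2} = 0
g(4) = mex{0,2} = 1
g(5) = mex{0,1} = 2
g(6) = mex{1,2} = 0
g(7) = mex{0,2} = 1
g(8) = mex{0,1} = 2
g(9) = mex{1,2} = 0
So g(9) = 0.
The value of a disjunctive sum is the nim-sum of the parts.
Combined value = 14 XOR 1 XOR 12 XOR 0 = 3.

3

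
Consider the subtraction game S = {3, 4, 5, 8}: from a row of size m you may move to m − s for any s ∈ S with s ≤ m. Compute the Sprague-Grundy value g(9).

Compute g(0), g(1), … for moves {3, 4, 5, 8}:
g(0) = mex{} = 0
g(1) = mex{} = 0
g(2) = mex{} = 0
g(3) = mex{0} = 1
g(4) = mex{0} = 1
g(5) = mex{0} = 1
g(6) = mex{0,1} = 2
g(7) = mex{0,1} = 2
g(8) = mex{0,1} = 2
g(9) = mex{0,1,2} = 3
So g(9) = 3.

3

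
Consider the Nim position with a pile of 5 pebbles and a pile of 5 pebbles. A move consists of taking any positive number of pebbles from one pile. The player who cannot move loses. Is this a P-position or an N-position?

Write each in binary and XOR column by column:
  101  (5)
  101  (5)
  ---
  000  (0)
The nim-sum is 0, so this is a P-position: the player to move is in a losing position under optimal play.

P-position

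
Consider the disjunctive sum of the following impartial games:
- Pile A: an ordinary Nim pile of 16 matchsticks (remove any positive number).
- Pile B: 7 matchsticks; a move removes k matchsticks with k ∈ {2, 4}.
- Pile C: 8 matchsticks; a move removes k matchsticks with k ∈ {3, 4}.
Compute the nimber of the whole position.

Pile A is a plain Nim pile of size 16, so its Grundy value is 16.
For pile B, compute g(0), g(1), … with moves {2, 4}:
g(0) = mex{} = 0
g(1) = mex{} = 0
g(2) = mex{0} = 1
g(3) = mex{0} = 1
g(4) = mex{0,1} = 2
g(5) = mex{0,1} = 2
g(6) = mex{1,2} = 0
g(7) = mex{1,2} = 0
So g(7) = 0.
Grundy values for pile C (subtraction set {3, 4}):
g(0) = mex{} = 0
g(1) = mex{} = 0
g(2) = mex{} = 0
g(3) = mex{0} = 1
g(4) = mex{0} = 1
g(5) = mex{0} = 1
g(6) = mex{0,1} = 2
g(7) = mex{1} = 0
g(8) = mex{1} = 0
So g(8) = 0.
By the Sprague-Grundy theorem, the Grundy value of a sum of independent games is the XOR of the component values.
Combined value = 16 XOR 0 XOR 0 = 16.

16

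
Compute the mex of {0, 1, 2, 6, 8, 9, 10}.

3

The values 0, 1, 2 are all present; 3 is the first non-negative integer missing from the set.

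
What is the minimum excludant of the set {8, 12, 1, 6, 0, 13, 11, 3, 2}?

The values 0, 1, 2, 3 are all present; 4 is the first non-negative integer missing from the set.

4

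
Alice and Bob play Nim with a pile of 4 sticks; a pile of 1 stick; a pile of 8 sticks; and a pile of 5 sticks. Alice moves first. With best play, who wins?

Alice wins

Nim-sum: 4 XOR 1 XOR 8 XOR 5 = 8.
The nim-sum is 8 ≠ 0, so this is an N-position: the player to move can win; Alice has a winning move.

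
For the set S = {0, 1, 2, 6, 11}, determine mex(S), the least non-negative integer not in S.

The values 0, 1, 2 are all present; 3 is the first non-negative integer missing from the set.

3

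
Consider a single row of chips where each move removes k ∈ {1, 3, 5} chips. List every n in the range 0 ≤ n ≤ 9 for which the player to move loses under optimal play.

0, 2, 4, 6, 8

Grundy values for subtraction set {1, 3, 5}:
g(0) = mex{} = 0
g(1) = mex{0} = 1
g(2) = mex{1} = 0
g(3) = mex{0} = 1
g(4) = mex{1} = 0
g(5) = mex{0} = 1
g(6) = mex{1} = 0
g(7) = mex{0} = 1
g(8) = mex{1} = 0
g(9) = mex{0} = 1
The P-positions (g = 0) in 0..9 are 0, 2, 4, 6, 8.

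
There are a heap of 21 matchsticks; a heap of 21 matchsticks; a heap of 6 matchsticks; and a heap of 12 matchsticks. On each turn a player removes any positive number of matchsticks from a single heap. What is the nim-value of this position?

10

Nim-sum: 21 XOR 21 XOR 6 XOR 12 = 10.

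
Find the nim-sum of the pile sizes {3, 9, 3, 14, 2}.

5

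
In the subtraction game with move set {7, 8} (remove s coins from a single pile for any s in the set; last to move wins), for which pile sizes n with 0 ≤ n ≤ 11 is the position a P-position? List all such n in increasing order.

Build the Grundy sequence with g(k) = mex{g(k−s) : s ∈ {7, 8}, s ≤ k}:
g(0) = mex{} = 0
g(1) = mex{} = 0
g(2) = mex{} = 0
g(3) = mex{} = 0
g(4) = mex{} = 0
g(5) = mex{} = 0
g(6) = mex{} = 0
g(7) = mex{0} = 1
g(8) = mex{0} = 1
g(9) = mex{0} = 1
g(10) = mex{0} = 1
g(11) = mex{0} = 1
The P-positions (g = 0) in 0..11 are 0, 1, 2, 3, 4, 5, 6.

0, 1, 2, 3, 4, 5, 6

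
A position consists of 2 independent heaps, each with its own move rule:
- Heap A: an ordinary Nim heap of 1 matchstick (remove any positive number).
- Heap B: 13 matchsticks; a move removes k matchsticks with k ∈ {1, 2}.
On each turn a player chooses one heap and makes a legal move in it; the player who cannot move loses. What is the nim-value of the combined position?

0

Heap A is a plain Nim heap of size 1, so its Grundy value is 1.
Grundy values for heap B (subtraction set {1, 2}):
g(0) = mex{} = 0
g(1) = mex{0} = 1
g(2) = mex{0,1} = 2
g(3) = mex{1,2} = 0
g(4) = mex{0,2} = 1
g(5) = mex{0,1} = 2
g(6) = mex{1,2} = 0
g(7) = mex{0,2} = 1
g(8) = mex{0,1} = 2
g(9) = mex{1,2} = 0
g(10) = mex{0,2} = 1
g(11) = mex{0,1} = 2
g(12) = mex{1,2} = 0
g(13) = mex{0,2} = 1
So g(13) = 1.
By the Sprague-Grundy theorem, the Grundy value of a sum of independent games is the XOR of the component values.
Combined value = 1 ⊕ 1 = 0.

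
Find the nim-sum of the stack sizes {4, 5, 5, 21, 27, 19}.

In binary:
  00100  (4)
  00101  (5)
  00101  (5)
  10101  (21)
  11011  (27)
  10011  (19)
  -----
  11001  (25)

25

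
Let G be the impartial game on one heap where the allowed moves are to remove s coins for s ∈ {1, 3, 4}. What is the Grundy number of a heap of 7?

0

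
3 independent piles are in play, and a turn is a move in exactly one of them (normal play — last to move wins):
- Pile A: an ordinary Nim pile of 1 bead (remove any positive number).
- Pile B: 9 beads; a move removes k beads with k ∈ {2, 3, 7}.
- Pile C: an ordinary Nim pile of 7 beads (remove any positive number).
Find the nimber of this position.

4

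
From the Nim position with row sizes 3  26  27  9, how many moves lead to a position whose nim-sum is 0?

Compute the nim-sum pairwise:
3 ⊕ 26 = 25
25 ⊕ 27 = 2
2 ⊕ 9 = 11
The overall nim-sum is X = 11. A row of size p has a winning move iff p XOR X < p (reduce it to p XOR X).
  3: 3 XOR 11 = 8 ≥ 3 — no move.
  26: 26 XOR 11 = 17 < 26 — winning move (to 17).
  27: 27 XOR 11 = 16 < 27 — winning move (to 16).
  9: 9 XOR 11 = 2 < 9 — winning move (to 2).
That gives 3 winning moves.

3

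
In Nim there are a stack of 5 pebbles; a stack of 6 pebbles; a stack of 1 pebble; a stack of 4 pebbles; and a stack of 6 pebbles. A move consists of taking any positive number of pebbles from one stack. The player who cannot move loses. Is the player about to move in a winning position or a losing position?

Compute the nim-sum pairwise:
5 ^ 6 = 3
3 ^ 1 = 2
2 ^ 4 = 6
6 ^ 6 = 0
The nim-sum is 0, so this is a P-position: the player to move is in a losing position under optimal play.

Losing position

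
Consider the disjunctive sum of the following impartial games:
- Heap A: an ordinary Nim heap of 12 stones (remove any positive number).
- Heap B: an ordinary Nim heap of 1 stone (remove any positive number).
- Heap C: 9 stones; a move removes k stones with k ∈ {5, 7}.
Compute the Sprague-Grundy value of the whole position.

12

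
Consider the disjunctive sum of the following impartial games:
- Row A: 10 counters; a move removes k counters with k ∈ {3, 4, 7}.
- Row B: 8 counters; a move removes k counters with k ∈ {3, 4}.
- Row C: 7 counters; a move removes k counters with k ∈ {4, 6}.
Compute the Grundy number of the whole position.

1

Build the Grundy sequence for row A with g(k) = mex{g(k−s) : s ∈ {3, 4, 7}, s ≤ k}:
g(0) = mex{} = 0
g(1) = mex{} = 0
g(2) = mex{} = 0
g(3) = mex{0} = 1
g(4) = mex{0} = 1
g(5) = mex{0} = 1
g(6) = mex{0,1} = 2
g(7) = mex{0,1} = 2
g(8) = mex{0,1} = 2
g(9) = mex{0,1,2} = 3
g(10) = mex{1,2} = 0
So g(10) = 0.
For row B, compute g(0), g(1), … with moves {3, 4}:
k:     0  1  2  3  4  5  6  7  8
g(k):  0  0  0  1  1  1  2  0  0
So g(8) = 0.
For row C, compute g(0), g(1), … with moves {4, 6}:
k:     0  1  2  3  4  5  6  7
g(k):  0  0  0  0  1  1  1  1
So g(7) = 1.
The value of a disjunctive sum is the nim-sum of the parts.
Combined value = 0 ⊕ 0 ⊕ 1 = 1.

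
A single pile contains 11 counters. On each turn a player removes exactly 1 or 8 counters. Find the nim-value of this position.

0

Grundy values for subtraction set {1, 8}:
k:     0  1  2  3  4  5  6  7  8  9 10 11
g(k):  0  1  0  1  0  1  0  1  2  0  1  0
So g(11) = 0.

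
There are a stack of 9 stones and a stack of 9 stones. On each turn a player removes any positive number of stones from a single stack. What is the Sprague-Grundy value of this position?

0

Nim-sum: 9 ^ 9 = 0.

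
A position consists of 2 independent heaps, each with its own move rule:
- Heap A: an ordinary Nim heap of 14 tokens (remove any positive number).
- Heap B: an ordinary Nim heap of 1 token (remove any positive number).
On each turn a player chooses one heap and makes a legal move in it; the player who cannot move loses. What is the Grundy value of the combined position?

Heap A is a plain Nim heap of size 14, so its Grundy value is 14.
Heap B is a plain Nim heap of size 1, so its Grundy value is 1.
The value of a disjunctive sum is the nim-sum of the parts.
Combined value = 14 XOR 1 = 15.

15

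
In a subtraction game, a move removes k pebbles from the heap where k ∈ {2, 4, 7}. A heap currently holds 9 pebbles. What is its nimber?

0

Grundy values for subtraction set {2, 4, 7}:
g(0) = mex{} = 0
g(1) = mex{} = 0
g(2) = mex{0} = 1
g(3) = mex{0} = 1
g(4) = mex{0,1} = 2
g(5) = mex{0,1} = 2
g(6) = mex{1,2} = 0
g(7) = mex{0,1,2} = 3
g(8) = mex{0,2} = 1
g(9) = mex{1,2,3} = 0
So g(9) = 0.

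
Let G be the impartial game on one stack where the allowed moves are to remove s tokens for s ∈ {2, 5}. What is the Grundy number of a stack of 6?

Grundy values for subtraction set {2, 5}:
k:     0  1  2  3  4  5  6
g(k):  0  0  1  1  0  2  1
So g(6) = 1.

1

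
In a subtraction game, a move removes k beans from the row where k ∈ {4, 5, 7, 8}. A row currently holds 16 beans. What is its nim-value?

Grundy values for subtraction set {4, 5, 7, 8}:
k:     0  1  2  3  4  5  6  7  8  9 10 11 12 13 14 15 16
g(k):  0  0  0  0  1  1  1  1  2  2  2  2  0  0  0  0  1
So g(16) = 1.

1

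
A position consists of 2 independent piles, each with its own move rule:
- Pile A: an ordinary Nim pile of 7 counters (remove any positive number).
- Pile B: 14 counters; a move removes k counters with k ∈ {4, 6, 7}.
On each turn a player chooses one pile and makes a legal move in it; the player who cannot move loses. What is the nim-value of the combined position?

Pile A is a plain Nim pile of size 7, so its Grundy value is 7.
Build the Grundy sequence for pile B with g(k) = mex{g(k−s) : s ∈ {4, 6, 7}, s ≤ k}:
g(0) = mex{} = 0
g(1) = mex{} = 0
g(2) = mex{} = 0
g(3) = mex{} = 0
g(4) = mex{0} = 1
g(5) = mex{0} = 1
g(6) = mex{0} = 1
g(7) = mex{0} = 1
g(8) = mex{0,1} = 2
g(9) = mex{0,1} = 2
g(10) = mex{0,1} = 2
g(11) = mex{1} = 0
g(12) = mex{1,2} = 0
g(13) = mex{1,2} = 0
g(14) = mex{1,2} = 0
So g(14) = 0.
By the Sprague-Grundy theorem, the Grundy value of a sum of independent games is the XOR of the component values.
Combined value = 7 XOR 0 = 7.

7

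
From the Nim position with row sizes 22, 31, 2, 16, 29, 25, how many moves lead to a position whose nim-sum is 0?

5

Compute the nim-sum pairwise:
22 XOR 31 = 9
9 XOR 2 = 11
11 XOR 16 = 27
27 XOR 29 = 6
6 XOR 25 = 31
The overall nim-sum is X = 31. A row of size p has a winning move iff p XOR X < p (reduce it to p XOR X).
  22: 22 XOR 31 = 9 < 22 — winning move (to 9).
  31: 31 XOR 31 = 0 < 31 — winning move (to 0).
  2: 2 XOR 31 = 29 ≥ 2 — no move.
  16: 16 XOR 31 = 15 < 16 — winning move (to 15).
  29: 29 XOR 31 = 2 < 29 — winning move (to 2).
  25: 25 XOR 31 = 6 < 25 — winning move (to 6).
That gives 5 winning moves.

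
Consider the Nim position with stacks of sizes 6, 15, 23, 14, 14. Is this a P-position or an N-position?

N-position

Bitwise XOR of the heap sizes:
  00110  (6)
  01111  (15)
  10111  (23)
  01110  (14)
  01110  (14)
  -----
  11110  (30)
The nim-sum is 30 ≠ 0, so this is an N-position: the player to move can win.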